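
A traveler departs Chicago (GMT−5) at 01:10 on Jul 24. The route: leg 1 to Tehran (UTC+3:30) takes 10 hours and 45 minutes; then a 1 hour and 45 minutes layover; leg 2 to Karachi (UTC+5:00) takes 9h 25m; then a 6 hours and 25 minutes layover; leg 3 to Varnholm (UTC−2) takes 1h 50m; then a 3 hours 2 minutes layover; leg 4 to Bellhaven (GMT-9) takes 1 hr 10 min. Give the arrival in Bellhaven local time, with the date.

07:32 on July 25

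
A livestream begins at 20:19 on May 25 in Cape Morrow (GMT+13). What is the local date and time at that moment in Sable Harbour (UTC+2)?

09:19 on May 25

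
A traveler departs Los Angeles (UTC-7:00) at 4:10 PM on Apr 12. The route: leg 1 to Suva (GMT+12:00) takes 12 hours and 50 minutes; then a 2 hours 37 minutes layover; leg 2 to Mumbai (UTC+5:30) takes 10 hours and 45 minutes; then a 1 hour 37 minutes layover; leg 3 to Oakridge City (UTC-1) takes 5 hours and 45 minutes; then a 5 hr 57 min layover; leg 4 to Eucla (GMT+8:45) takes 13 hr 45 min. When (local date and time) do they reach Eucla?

1:11 PM on Apr 15

Convert departure to UTC: 4:10 PM + 7:00 = 11:10 PM UTC on Apr 12.
Add 12 hours 50 minutes leg 1 → 12:00 PM UTC (Apr 13).
Add 2 hours and 37 minutes layover in Suva → 2:37 PM UTC.
Add 10 hours 45 minutes leg 2 → 1:22 AM UTC (Apr 14).
Add 1 hour and 37 minutes layover in Mumbai → 2:59 AM UTC.
Add 5 hours 45 minutes leg 3 → 8:44 AM UTC.
Add 5 hours and 57 minutes layover in Oakridge City → 2:41 PM UTC.
Add 13 hours 45 minutes leg 4 → 4:26 AM UTC (Apr 15).
Eucla is UTC+8:45, so local arrival = 4:26 AM + 8:45 = 1:11 PM on Apr 15.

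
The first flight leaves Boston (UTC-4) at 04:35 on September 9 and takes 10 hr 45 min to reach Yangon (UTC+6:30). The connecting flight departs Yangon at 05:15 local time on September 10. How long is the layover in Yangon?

Convert departure to UTC: 04:35 + 4:00 = 08:35 UTC on Sep 9.
Add 10 hours 45 minutes flight time → 19:20 UTC.
Yangon is UTC+6:30, so local arrival = 19:20 + 6:30 = 01:50 on Sep 10.
Layover = 05:15 − 01:50 = 3 hours 25 minutes.

3 hours 25 minutes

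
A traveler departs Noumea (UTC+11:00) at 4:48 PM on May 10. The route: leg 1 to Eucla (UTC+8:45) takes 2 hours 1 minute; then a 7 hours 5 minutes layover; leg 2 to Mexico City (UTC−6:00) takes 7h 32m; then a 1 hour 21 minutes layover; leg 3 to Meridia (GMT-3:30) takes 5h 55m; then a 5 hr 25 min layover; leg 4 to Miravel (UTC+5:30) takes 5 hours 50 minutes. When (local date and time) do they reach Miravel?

Convert departure to UTC: 4:48 PM − 11:00 = 5:48 AM UTC on May 10.
Add 2 hours and 1 minute leg 1 → 7:49 AM UTC.
Add 7 hours and 5 minutes layover in Eucla → 2:54 PM UTC.
Add 7 hours 32 minutes leg 2 → 10:26 PM UTC.
Add 1 hour and 21 minutes layover in Mexico City → 11:47 PM UTC.
Add 5 hours 55 minutes leg 3 → 5:42 AM UTC (May 11).
Add 5 hours and 25 minutes layover in Meridia → 11:07 AM UTC.
Add 5 hours and 50 minutes leg 4 → 4:57 PM UTC.
Miravel is UTC+5:30, so local arrival = 4:57 PM + 5:30 = 10:27 PM on May 11.

10:27 PM on May 11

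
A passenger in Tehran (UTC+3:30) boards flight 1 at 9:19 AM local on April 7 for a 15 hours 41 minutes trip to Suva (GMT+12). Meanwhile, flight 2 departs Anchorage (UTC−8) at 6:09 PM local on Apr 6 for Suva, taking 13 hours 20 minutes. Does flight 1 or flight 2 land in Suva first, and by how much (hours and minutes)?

the second, by 6 hours 1 minute

Flight 1 in UTC: 9:19 AM − 3:30 = 5:49 AM on Apr 7.
+15 hours and 41 minutes → arrive 9:30 PM UTC on Apr 7.
Flight 2 in UTC: 6:09 PM + 8:00 = 2:09 AM on Apr 7.
+13 hours and 20 minutes → arrive 3:29 PM UTC on Apr 7.
Flight 2 lands earlier by 6 hours 1 minute.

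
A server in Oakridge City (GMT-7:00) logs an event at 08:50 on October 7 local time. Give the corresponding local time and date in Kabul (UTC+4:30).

20:20 on Oct 7

In UTC: 08:50 + 7:00 = 15:50 on Oct 7.
Kabul is UTC+4:30: 15:50 + 4:30 = 20:20 on Oct 7.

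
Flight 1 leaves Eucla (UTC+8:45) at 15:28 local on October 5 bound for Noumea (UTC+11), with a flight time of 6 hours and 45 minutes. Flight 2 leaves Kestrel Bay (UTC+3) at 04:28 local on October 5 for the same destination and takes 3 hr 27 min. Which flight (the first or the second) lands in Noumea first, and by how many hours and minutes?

the second, by 8 hours 33 minutes

Flight 1 in UTC: 15:28 − 8:45 = 06:43 on Oct 5.
+6 hours 45 minutes → arrive 13:28 UTC on Oct 5.
Flight 2 in UTC: 04:28 − 3:00 = 01:28 on Oct 5.
+3 hours 27 minutes → arrive 04:55 UTC on Oct 5.
Flight 2 lands earlier by 8 hours 33 minutes.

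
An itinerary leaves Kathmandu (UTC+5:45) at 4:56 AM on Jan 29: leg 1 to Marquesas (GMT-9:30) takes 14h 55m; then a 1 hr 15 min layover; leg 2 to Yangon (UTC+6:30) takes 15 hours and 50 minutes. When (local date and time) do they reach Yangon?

Convert departure to UTC: 4:56 AM − 5:45 = 11:11 PM UTC on Jan 28.
Add 14 hours and 55 minutes leg 1 → 2:06 PM UTC (Jan 29).
Add 1 hour and 15 minutes layover in Marquesas → 3:21 PM UTC.
Add 15 hours and 50 minutes leg 2 → 7:11 AM UTC (Jan 30).
Yangon is UTC+6:30, so local arrival = 7:11 AM + 6:30 = 1:41 PM on Jan 30.

1:41 PM on January 30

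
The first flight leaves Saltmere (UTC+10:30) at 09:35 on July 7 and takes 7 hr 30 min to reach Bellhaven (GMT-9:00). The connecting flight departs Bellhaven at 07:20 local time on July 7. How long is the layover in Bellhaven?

Convert departure to UTC: 09:35 − 10:30 = 23:05 UTC on Jul 6.
Add 7 hours and 30 minutes flight time → 06:35 UTC (Jul 7).
Bellhaven is UTC−9:00, so local arrival = 06:35 − 9:00 = 21:35 on Jul 6.
Layover = 07:20 − 21:35 (+1 day) = 9 hours 45 minutes.

9 hours 45 minutes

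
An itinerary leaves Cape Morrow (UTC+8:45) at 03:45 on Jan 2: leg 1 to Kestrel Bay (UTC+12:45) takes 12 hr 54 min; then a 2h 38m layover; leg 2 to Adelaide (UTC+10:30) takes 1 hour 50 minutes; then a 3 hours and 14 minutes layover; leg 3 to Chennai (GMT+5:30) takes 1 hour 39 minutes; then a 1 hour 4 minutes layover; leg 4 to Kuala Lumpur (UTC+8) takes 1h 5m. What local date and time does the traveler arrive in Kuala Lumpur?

Convert departure to UTC: 03:45 − 8:45 = 19:00 UTC on Jan 1.
Add 12 hours 54 minutes leg 1 → 07:54 UTC (Jan 2).
Add 2 hours and 38 minutes layover in Kestrel Bay → 10:32 UTC.
Add 1 hour and 50 minutes leg 2 → 12:22 UTC.
Add 3 hours and 14 minutes layover in Adelaide → 15:36 UTC.
Add 1 hour and 39 minutes leg 3 → 17:15 UTC.
Add 1 hour and 4 minutes layover in Chennai → 18:19 UTC.
Add 1 hour and 5 minutes leg 4 → 19:24 UTC.
Kuala Lumpur is UTC+8:00, so local arrival = 19:24 + 8:00 = 03:24 on Jan 3.

03:24 on January 3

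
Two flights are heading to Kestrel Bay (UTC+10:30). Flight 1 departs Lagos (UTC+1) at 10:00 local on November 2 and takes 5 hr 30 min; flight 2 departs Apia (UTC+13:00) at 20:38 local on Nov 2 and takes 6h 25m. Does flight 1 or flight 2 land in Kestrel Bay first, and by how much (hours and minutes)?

the second, by 27 minutes

Flight 1 in UTC: 10:00 − 1:00 = 09:00 on Nov 2.
+5 hours 30 minutes → arrive 14:30 UTC on Nov 2.
Flight 2 in UTC: 20:38 − 13:00 = 07:38 on Nov 2.
+6 hours 25 minutes → arrive 14:03 UTC on Nov 2.
Flight 2 lands earlier by 27 minutes.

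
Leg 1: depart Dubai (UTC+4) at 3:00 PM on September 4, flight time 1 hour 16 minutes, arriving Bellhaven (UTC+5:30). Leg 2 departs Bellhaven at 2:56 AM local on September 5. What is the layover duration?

Convert departure to UTC: 3:00 PM − 4:00 = 11:00 AM UTC on Sep 4.
Add 1 hour and 16 minutes flight time → 12:16 PM UTC.
Bellhaven is UTC+5:30, so local arrival = 12:16 PM + 5:30 = 5:46 PM on Sep 4.
Layover = 2:56 AM − 5:46 PM (+1 day) = 9 hours 10 minutes.

9 hours 10 minutes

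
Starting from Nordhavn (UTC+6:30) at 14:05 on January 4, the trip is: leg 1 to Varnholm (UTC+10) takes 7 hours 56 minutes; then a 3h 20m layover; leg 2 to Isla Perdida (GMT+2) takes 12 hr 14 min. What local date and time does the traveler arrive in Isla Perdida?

Convert departure to UTC: 14:05 − 6:30 = 07:35 UTC on Jan 4.
Add 7 hours and 56 minutes leg 1 → 15:31 UTC.
Add 3 hours 20 minutes layover in Varnholm → 18:51 UTC.
Add 12 hours 14 minutes leg 2 → 07:05 UTC (Jan 5).
Isla Perdida is UTC+2:00, so local arrival = 07:05 + 2:00 = 09:05 on Jan 5.

09:05 on January 5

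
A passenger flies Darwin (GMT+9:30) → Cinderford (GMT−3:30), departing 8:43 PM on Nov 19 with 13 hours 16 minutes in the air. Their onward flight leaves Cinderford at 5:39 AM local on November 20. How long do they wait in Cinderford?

8 hours 40 minutes

Convert departure to UTC: 8:43 PM − 9:30 = 11:13 AM UTC on Nov 19.
Add 13 hours 16 minutes flight time → 12:29 AM UTC (Nov 20).
Cinderford is UTC−3:30, so local arrival = 12:29 AM − 3:30 = 8:59 PM on Nov 19.
Layover = 5:39 AM − 8:59 PM (+1 day) = 8 hours 40 minutes.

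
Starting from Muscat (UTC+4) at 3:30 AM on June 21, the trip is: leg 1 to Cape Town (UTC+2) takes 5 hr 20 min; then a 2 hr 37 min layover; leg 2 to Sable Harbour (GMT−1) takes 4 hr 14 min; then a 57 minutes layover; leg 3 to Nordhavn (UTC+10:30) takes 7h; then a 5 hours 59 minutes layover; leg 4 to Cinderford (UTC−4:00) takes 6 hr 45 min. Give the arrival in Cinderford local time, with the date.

Convert departure to UTC: 3:30 AM − 4:00 = 11:30 PM UTC on Jun 20.
Add 5 hours and 20 minutes leg 1 → 4:50 AM UTC (Jun 21).
Add 2 hours 37 minutes layover in Cape Town → 7:27 AM UTC.
Add 4 hours and 14 minutes leg 2 → 11:41 AM UTC.
Add 57 minutes layover in Sable Harbour → 12:38 PM UTC.
Add 7 hours leg 3 → 7:38 PM UTC.
Add 5 hours 59 minutes layover in Nordhavn → 1:37 AM UTC (Jun 22).
Add 6 hours 45 minutes leg 4 → 8:22 AM UTC.
Cinderford is UTC−4:00, so local arrival = 8:22 AM − 4:00 = 4:22 AM on Jun 22.

4:22 AM on June 22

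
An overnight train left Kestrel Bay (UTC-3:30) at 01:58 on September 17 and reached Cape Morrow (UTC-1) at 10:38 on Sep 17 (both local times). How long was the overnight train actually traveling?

Departure in UTC: 01:58 + 3:30 = 05:28 on Sep 17.
Arrival in UTC: 10:38 + 1:00 = 11:38 on Sep 17.
Elapsed = 11:38 − 05:28 = 6 hours 10 minutes.

6 hours 10 minutes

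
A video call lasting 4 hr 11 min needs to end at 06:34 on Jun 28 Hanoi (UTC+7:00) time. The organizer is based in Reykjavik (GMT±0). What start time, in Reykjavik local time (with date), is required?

Target end time in UTC: 06:34 − 7:00 = 23:34 on Jun 27.
Subtract 4 hours and 11 minutes → start 19:23 UTC on Jun 27.
Reykjavik is UTC+0, so start is 19:23 on Jun 27.

19:23 on Jun 27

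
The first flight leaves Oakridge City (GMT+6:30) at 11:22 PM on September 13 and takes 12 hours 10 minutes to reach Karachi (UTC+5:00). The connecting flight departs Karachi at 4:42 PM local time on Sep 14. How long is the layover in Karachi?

6 hours 40 minutes

Convert departure to UTC: 11:22 PM − 6:30 = 4:52 PM UTC on Sep 13.
Add 12 hours 10 minutes flight time → 5:02 AM UTC (Sep 14).
Karachi is UTC+5:00, so local arrival = 5:02 AM + 5:00 = 10:02 AM on Sep 14.
Layover = 4:42 PM − 10:02 AM = 6 hours 40 minutes.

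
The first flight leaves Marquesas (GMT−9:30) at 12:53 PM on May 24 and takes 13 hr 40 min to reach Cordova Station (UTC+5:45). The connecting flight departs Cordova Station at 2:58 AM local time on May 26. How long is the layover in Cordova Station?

9 hours 10 minutes

Convert departure to UTC: 12:53 PM + 9:30 = 10:23 PM UTC on May 24.
Add 13 hours and 40 minutes flight time → 12:03 PM UTC (May 25).
Cordova Station is UTC+5:45, so local arrival = 12:03 PM + 5:45 = 5:48 PM on May 25.
Layover = 2:58 AM − 5:48 PM (+1 day) = 9 hours 10 minutes.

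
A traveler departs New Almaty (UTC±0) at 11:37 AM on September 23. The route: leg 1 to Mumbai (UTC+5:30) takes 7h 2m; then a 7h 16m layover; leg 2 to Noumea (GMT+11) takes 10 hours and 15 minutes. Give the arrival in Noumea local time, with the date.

11:10 PM on September 24

New Almaty is at UTC+0, so departure is already 11:37 AM UTC on Sep 23.
Add 7 hours and 2 minutes leg 1 → 6:39 PM UTC.
Add 7 hours 16 minutes layover in Mumbai → 1:55 AM UTC (Sep 24).
Add 10 hours 15 minutes leg 2 → 12:10 PM UTC.
Noumea is UTC+11:00, so local arrival = 12:10 PM + 11:00 = 11:10 PM on Sep 24.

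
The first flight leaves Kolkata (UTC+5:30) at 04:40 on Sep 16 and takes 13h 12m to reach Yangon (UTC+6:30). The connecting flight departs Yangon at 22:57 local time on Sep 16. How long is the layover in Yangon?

Convert departure to UTC: 04:40 − 5:30 = 23:10 UTC on Sep 15.
Add 13 hours and 12 minutes flight time → 12:22 UTC (Sep 16).
Yangon is UTC+6:30, so local arrival = 12:22 + 6:30 = 18:52 on Sep 16.
Layover = 22:57 − 18:52 = 4 hours 5 minutes.

4 hours 5 minutes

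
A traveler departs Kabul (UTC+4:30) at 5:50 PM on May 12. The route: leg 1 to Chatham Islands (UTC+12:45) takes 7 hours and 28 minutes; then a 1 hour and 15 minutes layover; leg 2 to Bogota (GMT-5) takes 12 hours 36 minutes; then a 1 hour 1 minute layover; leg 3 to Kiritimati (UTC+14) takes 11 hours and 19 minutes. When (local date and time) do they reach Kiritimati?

12:59 PM on May 14

Convert departure to UTC: 5:50 PM − 4:30 = 1:20 PM UTC on May 12.
Add 7 hours 28 minutes leg 1 → 8:48 PM UTC.
Add 1 hour and 15 minutes layover in Chatham Islands → 10:03 PM UTC.
Add 12 hours and 36 minutes leg 2 → 10:39 AM UTC (May 13).
Add 1 hour and 1 minute layover in Bogota → 11:40 AM UTC.
Add 11 hours and 19 minutes leg 3 → 10:59 PM UTC.
Kiritimati is UTC+14:00, so local arrival = 10:59 PM + 14:00 = 12:59 PM on May 14.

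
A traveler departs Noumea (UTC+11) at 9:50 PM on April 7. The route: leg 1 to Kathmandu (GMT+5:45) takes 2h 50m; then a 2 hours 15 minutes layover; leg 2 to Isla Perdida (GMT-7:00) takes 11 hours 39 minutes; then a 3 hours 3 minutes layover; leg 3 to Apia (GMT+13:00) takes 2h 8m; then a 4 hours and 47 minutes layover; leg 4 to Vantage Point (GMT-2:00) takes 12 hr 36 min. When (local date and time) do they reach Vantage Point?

12:08 AM on Apr 9

Convert departure to UTC: 9:50 PM − 11:00 = 10:50 AM UTC on Apr 7.
Add 2 hours and 50 minutes leg 1 → 1:40 PM UTC.
Add 2 hours and 15 minutes layover in Kathmandu → 3:55 PM UTC.
Add 11 hours 39 minutes leg 2 → 3:34 AM UTC (Apr 8).
Add 3 hours and 3 minutes layover in Isla Perdida → 6:37 AM UTC.
Add 2 hours 8 minutes leg 3 → 8:45 AM UTC.
Add 4 hours 47 minutes layover in Apia → 1:32 PM UTC.
Add 12 hours 36 minutes leg 4 → 2:08 AM UTC (Apr 9).
Vantage Point is UTC−2:00, so local arrival = 2:08 AM − 2:00 = 12:08 AM on Apr 9.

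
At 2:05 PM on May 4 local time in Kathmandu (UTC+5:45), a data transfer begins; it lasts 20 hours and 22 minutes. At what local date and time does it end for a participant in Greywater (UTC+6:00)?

Convert start to UTC: 2:05 PM − 5:45 = 8:20 AM UTC on May 4.
Add 20 hours and 22 minutes duration → 4:42 AM UTC (May 5).
Greywater is UTC+6:00, so local end time = 4:42 AM + 6:00 = 10:42 AM on May 5.

10:42 AM on May 5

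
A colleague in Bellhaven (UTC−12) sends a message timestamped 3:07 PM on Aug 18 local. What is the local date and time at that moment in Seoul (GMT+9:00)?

Seoul is 21:00 ahead of Bellhaven.
Shift by the zone difference: 3:07 PM + 21:00 = 12:07 PM on Aug 19 in Seoul.

12:07 PM on August 19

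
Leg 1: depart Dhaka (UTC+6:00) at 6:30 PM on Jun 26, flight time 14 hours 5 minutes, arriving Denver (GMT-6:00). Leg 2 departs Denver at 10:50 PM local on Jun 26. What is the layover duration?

2 hours 15 minutes

Convert departure to UTC: 6:30 PM − 6:00 = 12:30 PM UTC on Jun 26.
Add 14 hours 5 minutes flight time → 2:35 AM UTC (Jun 27).
Denver is UTC−6:00, so local arrival = 2:35 AM − 6:00 = 8:35 PM on Jun 26.
Layover = 10:50 PM − 8:35 PM = 2 hours 15 minutes.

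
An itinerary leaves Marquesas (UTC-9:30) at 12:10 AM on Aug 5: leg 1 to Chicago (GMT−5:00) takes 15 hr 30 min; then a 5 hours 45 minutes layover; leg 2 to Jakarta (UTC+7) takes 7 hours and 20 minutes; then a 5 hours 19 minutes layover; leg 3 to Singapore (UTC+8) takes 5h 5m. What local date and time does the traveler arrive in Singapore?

Convert departure to UTC: 12:10 AM + 9:30 = 9:40 AM UTC on Aug 5.
Add 15 hours 30 minutes leg 1 → 1:10 AM UTC (Aug 6).
Add 5 hours 45 minutes layover in Chicago → 6:55 AM UTC.
Add 7 hours and 20 minutes leg 2 → 2:15 PM UTC.
Add 5 hours and 19 minutes layover in Jakarta → 7:34 PM UTC.
Add 5 hours and 5 minutes leg 3 → 12:39 AM UTC (Aug 7).
Singapore is UTC+8:00, so local arrival = 12:39 AM + 8:00 = 8:39 AM on Aug 7.

8:39 AM on August 7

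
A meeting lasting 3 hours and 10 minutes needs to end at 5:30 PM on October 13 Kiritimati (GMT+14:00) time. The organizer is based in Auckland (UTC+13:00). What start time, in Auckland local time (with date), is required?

Target end time in UTC: 5:30 PM − 14:00 = 3:30 AM on Oct 13.
Subtract 3 hours 10 minutes → start 12:20 AM UTC on Oct 13.
Auckland is UTC+13:00: 12:20 AM + 13:00 = 1:20 PM on Oct 13.

1:20 PM on October 13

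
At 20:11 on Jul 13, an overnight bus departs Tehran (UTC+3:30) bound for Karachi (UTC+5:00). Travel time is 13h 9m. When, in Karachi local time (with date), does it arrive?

10:50 on Jul 14

Convert departure to UTC: 20:11 − 3:30 = 16:41 UTC on Jul 13.
Add 13 hours 9 minutes travel time → 05:50 UTC (Jul 14).
Karachi is UTC+5:00, so local arrival = 05:50 + 5:00 = 10:50 on Jul 14.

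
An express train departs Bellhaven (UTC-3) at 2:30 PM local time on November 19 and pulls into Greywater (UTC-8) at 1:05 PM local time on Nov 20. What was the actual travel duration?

27 hours 35 minutes

Departure in UTC: 2:30 PM + 3:00 = 5:30 PM on Nov 19.
Arrival in UTC: 1:05 PM + 8:00 = 9:05 PM on Nov 20.
Elapsed = 9:05 PM − 5:30 PM (+1 day) = 27 hours 35 minutes.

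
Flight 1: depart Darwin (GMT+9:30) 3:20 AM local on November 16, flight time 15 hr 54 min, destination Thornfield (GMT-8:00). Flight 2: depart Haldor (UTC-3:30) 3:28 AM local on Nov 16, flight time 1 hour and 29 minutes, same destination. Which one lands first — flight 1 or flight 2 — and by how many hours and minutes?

the second, by 1 hour 17 minutes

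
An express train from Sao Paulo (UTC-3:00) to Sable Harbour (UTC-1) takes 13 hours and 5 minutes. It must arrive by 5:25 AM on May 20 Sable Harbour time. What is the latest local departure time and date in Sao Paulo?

2:20 PM on May 19

Target arrival in UTC: 5:25 AM + 1:00 = 6:25 AM on May 20.
Subtract 13 hours 5 minutes → departure 5:20 PM UTC on May 19.
Sao Paulo is UTC−3:00: 5:20 PM − 3:00 = 2:20 PM on May 19.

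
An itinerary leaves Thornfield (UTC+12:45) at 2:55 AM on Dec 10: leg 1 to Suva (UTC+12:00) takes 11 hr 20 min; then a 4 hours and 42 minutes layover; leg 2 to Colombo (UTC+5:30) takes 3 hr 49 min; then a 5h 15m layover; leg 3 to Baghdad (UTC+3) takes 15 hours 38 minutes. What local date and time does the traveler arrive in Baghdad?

Convert departure to UTC: 2:55 AM − 12:45 = 2:10 PM UTC on Dec 9.
Add 11 hours 20 minutes leg 1 → 1:30 AM UTC (Dec 10).
Add 4 hours and 42 minutes layover in Suva → 6:12 AM UTC.
Add 3 hours 49 minutes leg 2 → 10:01 AM UTC.
Add 5 hours 15 minutes layover in Colombo → 3:16 PM UTC.
Add 15 hours and 38 minutes leg 3 → 6:54 AM UTC (Dec 11).
Baghdad is UTC+3:00, so local arrival = 6:54 AM + 3:00 = 9:54 AM on Dec 11.

9:54 AM on December 11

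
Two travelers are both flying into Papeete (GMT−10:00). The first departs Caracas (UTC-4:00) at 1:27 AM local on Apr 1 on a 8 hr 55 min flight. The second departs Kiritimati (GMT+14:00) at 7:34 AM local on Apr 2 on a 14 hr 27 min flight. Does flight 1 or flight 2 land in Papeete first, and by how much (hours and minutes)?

the first, by 17 hours 39 minutes

Flight 1 in UTC: 1:27 AM + 4:00 = 5:27 AM on Apr 1.
+8 hours and 55 minutes → arrive 2:22 PM UTC on Apr 1.
Flight 2 in UTC: 7:34 AM − 14:00 = 5:34 PM on Apr 1.
+14 hours 27 minutes → arrive 8:01 AM UTC on Apr 2.
Flight 1 lands earlier by 17 hours 39 minutes.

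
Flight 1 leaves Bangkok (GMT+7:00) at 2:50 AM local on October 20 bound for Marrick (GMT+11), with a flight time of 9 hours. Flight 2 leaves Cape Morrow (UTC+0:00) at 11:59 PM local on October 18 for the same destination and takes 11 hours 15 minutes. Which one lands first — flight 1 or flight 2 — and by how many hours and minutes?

Flight 1 in UTC: 2:50 AM − 7:00 = 7:50 PM on Oct 19.
+9 hours → arrive 4:50 AM UTC on Oct 20.
Flight 2 departs at 11:59 PM UTC (Oct 18).
+11 hours and 15 minutes → arrive 11:14 AM UTC on Oct 19.
Flight 2 lands earlier by 17 hours 36 minutes.

the second, by 17 hours 36 minutes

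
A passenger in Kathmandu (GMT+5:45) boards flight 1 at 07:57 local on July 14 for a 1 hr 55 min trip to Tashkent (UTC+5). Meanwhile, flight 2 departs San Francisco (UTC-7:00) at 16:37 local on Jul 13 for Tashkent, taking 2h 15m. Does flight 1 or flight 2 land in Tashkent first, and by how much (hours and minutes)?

the second, by 2 hours 15 minutes

Flight 1 in UTC: 07:57 − 5:45 = 02:12 on Jul 14.
+1 hour 55 minutes → arrive 04:07 UTC on Jul 14.
Flight 2 in UTC: 16:37 + 7:00 = 23:37 on Jul 13.
+2 hours and 15 minutes → arrive 01:52 UTC on Jul 14.
Flight 2 lands earlier by 2 hours 15 minutes.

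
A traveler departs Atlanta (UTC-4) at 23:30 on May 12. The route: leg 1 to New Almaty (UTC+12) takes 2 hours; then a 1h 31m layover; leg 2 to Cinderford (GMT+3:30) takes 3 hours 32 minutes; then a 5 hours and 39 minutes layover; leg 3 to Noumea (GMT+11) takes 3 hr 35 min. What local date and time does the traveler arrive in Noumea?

Convert departure to UTC: 23:30 + 4:00 = 03:30 UTC on May 13.
Add 2 hours leg 1 → 05:30 UTC.
Add 1 hour 31 minutes layover in New Almaty → 07:01 UTC.
Add 3 hours and 32 minutes leg 2 → 10:33 UTC.
Add 5 hours and 39 minutes layover in Cinderford → 16:12 UTC.
Add 3 hours 35 minutes leg 3 → 19:47 UTC.
Noumea is UTC+11:00, so local arrival = 19:47 + 11:00 = 06:47 on May 14.

06:47 on May 14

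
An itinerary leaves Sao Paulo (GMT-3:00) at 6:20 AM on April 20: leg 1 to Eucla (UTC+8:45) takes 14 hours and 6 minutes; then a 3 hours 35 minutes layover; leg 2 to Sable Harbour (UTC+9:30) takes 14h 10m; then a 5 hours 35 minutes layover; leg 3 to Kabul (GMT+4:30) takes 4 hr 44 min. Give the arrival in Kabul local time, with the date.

Convert departure to UTC: 6:20 AM + 3:00 = 9:20 AM UTC on Apr 20.
Add 14 hours 6 minutes leg 1 → 11:26 PM UTC.
Add 3 hours 35 minutes layover in Eucla → 3:01 AM UTC (Apr 21).
Add 14 hours and 10 minutes leg 2 → 5:11 PM UTC.
Add 5 hours and 35 minutes layover in Sable Harbour → 10:46 PM UTC.
Add 4 hours and 44 minutes leg 3 → 3:30 AM UTC (Apr 22).
Kabul is UTC+4:30, so local arrival = 3:30 AM + 4:30 = 8:00 AM on Apr 22.

8:00 AM on April 22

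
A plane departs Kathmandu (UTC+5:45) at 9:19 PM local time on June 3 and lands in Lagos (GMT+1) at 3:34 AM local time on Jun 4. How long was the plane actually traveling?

Departure in UTC: 9:19 PM − 5:45 = 3:34 PM on Jun 3.
Arrival in UTC: 3:34 AM − 1:00 = 2:34 AM on Jun 4.
Elapsed = 2:34 AM − 3:34 PM (+1 day) = 11 hours.

11 hours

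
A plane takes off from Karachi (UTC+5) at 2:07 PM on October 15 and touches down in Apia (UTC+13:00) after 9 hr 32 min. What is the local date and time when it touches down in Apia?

7:39 AM on Oct 16

Convert departure to UTC: 2:07 PM − 5:00 = 9:07 AM UTC on Oct 15.
Add 9 hours 32 minutes travel time → 6:39 PM UTC.
Apia is UTC+13:00, so local arrival = 6:39 PM + 13:00 = 7:39 AM on Oct 16.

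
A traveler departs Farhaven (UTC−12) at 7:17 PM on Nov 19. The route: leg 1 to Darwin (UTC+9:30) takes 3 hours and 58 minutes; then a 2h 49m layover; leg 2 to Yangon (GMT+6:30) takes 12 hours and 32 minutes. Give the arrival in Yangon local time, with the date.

9:06 AM on November 21

Convert departure to UTC: 7:17 PM + 12:00 = 7:17 AM UTC on Nov 20.
Add 3 hours 58 minutes leg 1 → 11:15 AM UTC.
Add 2 hours and 49 minutes layover in Darwin → 2:04 PM UTC.
Add 12 hours 32 minutes leg 2 → 2:36 AM UTC (Nov 21).
Yangon is UTC+6:30, so local arrival = 2:36 AM + 6:30 = 9:06 AM on Nov 21.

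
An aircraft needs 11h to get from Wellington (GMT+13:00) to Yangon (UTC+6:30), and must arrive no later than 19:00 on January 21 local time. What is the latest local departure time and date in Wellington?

Target arrival in UTC: 19:00 − 6:30 = 12:30 on Jan 21.
Subtract 11 hours → departure 01:30 UTC on Jan 21.
Wellington is UTC+13:00: 01:30 + 13:00 = 14:30 on Jan 21.

14:30 on January 21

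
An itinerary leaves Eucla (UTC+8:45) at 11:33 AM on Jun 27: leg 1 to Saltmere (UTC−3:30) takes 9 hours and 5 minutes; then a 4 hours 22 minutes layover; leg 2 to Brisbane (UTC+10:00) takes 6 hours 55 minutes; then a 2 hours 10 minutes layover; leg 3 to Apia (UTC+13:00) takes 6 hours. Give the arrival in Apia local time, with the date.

Convert departure to UTC: 11:33 AM − 8:45 = 2:48 AM UTC on Jun 27.
Add 9 hours and 5 minutes leg 1 → 11:53 AM UTC.
Add 4 hours 22 minutes layover in Saltmere → 4:15 PM UTC.
Add 6 hours 55 minutes leg 2 → 11:10 PM UTC.
Add 2 hours 10 minutes layover in Brisbane → 1:20 AM UTC (Jun 28).
Add 6 hours leg 3 → 7:20 AM UTC.
Apia is UTC+13:00, so local arrival = 7:20 AM + 13:00 = 8:20 PM on Jun 28.

8:20 PM on Jun 28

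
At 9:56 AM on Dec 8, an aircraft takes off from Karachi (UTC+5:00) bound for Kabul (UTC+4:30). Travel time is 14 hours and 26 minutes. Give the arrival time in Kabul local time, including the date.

11:52 PM on December 8

Convert departure to UTC: 9:56 AM − 5:00 = 4:56 AM UTC on Dec 8.
Add 14 hours 26 minutes travel time → 7:22 PM UTC.
Kabul is UTC+4:30, so local arrival = 7:22 PM + 4:30 = 11:52 PM on Dec 8.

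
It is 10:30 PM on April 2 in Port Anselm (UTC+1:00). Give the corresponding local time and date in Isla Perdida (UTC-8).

In UTC: 10:30 PM − 1:00 = 9:30 PM on Apr 2.
Isla Perdida is UTC−8:00: 9:30 PM − 8:00 = 1:30 PM on Apr 2.

1:30 PM on April 2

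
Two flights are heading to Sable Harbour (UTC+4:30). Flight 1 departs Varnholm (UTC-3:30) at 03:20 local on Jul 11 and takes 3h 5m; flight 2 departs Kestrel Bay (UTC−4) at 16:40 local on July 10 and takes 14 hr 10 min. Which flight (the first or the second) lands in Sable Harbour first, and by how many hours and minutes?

Flight 1 in UTC: 03:20 + 3:30 = 06:50 on Jul 11.
+3 hours 5 minutes → arrive 09:55 UTC on Jul 11.
Flight 2 in UTC: 16:40 + 4:00 = 20:40 on Jul 10.
+14 hours and 10 minutes → arrive 10:50 UTC on Jul 11.
Flight 1 lands earlier by 55 minutes.

the first, by 55 minutes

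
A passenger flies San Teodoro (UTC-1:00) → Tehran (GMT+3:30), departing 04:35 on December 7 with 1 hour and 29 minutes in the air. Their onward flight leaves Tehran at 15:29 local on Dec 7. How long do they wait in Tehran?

4 hours 55 minutes

Convert departure to UTC: 04:35 + 1:00 = 05:35 UTC on Dec 7.
Add 1 hour 29 minutes flight time → 07:04 UTC.
Tehran is UTC+3:30, so local arrival = 07:04 + 3:30 = 10:34 on Dec 7.
Layover = 15:29 − 10:34 = 4 hours 55 minutes.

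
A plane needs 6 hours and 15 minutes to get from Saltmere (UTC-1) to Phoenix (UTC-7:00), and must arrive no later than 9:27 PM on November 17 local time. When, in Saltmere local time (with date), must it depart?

Target arrival in UTC: 9:27 PM + 7:00 = 4:27 AM on Nov 18.
Subtract 6 hours and 15 minutes → departure 10:12 PM UTC on Nov 17.
Saltmere is UTC−1:00: 10:12 PM − 1:00 = 9:12 PM on Nov 17.

9:12 PM on Nov 17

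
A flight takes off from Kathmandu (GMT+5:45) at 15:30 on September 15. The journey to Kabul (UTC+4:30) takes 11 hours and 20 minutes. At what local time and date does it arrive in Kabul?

01:35 on Sep 16

Kabul is 1:15 behind Kathmandu.
After 11 hours and 20 minutes it is 02:50 (Sep 16) in Kathmandu.
Shift by the zone difference: 02:50 − 1:15 = 01:35 on Sep 16 in Kabul.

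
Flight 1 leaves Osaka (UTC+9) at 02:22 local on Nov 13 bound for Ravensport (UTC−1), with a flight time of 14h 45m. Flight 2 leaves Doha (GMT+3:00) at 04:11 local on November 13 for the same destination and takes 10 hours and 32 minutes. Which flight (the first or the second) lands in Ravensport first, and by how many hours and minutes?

Flight 1 in UTC: 02:22 − 9:00 = 17:22 on Nov 12.
+14 hours and 45 minutes → arrive 08:07 UTC on Nov 13.
Flight 2 in UTC: 04:11 − 3:00 = 01:11 on Nov 13.
+10 hours and 32 minutes → arrive 11:43 UTC on Nov 13.
Flight 1 lands earlier by 3 hours 36 minutes.

the first, by 3 hours 36 minutes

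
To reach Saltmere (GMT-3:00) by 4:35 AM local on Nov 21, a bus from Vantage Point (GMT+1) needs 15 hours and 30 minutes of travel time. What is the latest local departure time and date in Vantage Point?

Target arrival in UTC: 4:35 AM + 3:00 = 7:35 AM on Nov 21.
Subtract 15 hours and 30 minutes → departure 4:05 PM UTC on Nov 20.
Vantage Point is UTC+1:00: 4:05 PM + 1:00 = 5:05 PM on Nov 20.

5:05 PM on Nov 20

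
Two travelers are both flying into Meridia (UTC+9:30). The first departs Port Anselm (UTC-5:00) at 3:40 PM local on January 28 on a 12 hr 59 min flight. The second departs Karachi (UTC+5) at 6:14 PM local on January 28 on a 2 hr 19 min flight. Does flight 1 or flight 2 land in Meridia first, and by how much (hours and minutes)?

the second, by 18 hours 6 minutes

Flight 1 in UTC: 3:40 PM + 5:00 = 8:40 PM on Jan 28.
+12 hours 59 minutes → arrive 9:39 AM UTC on Jan 29.
Flight 2 in UTC: 6:14 PM − 5:00 = 1:14 PM on Jan 28.
+2 hours and 19 minutes → arrive 3:33 PM UTC on Jan 28.
Flight 2 lands earlier by 18 hours 6 minutes.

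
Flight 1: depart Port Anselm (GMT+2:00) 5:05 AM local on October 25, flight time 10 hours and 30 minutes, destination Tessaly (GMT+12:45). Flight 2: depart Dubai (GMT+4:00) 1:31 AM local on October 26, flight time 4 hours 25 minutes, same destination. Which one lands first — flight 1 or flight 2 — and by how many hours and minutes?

Flight 1 in UTC: 5:05 AM − 2:00 = 3:05 AM on Oct 25.
+10 hours 30 minutes → arrive 1:35 PM UTC on Oct 25.
Flight 2 in UTC: 1:31 AM − 4:00 = 9:31 PM on Oct 25.
+4 hours and 25 minutes → arrive 1:56 AM UTC on Oct 26.
Flight 1 lands earlier by 12 hours 21 minutes.

the first, by 12 hours 21 minutes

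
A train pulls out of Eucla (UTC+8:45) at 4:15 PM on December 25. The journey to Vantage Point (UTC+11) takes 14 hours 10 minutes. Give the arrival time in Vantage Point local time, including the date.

Convert departure to UTC: 4:15 PM − 8:45 = 7:30 AM UTC on Dec 25.
Add 14 hours and 10 minutes travel time → 9:40 PM UTC.
Vantage Point is UTC+11:00, so local arrival = 9:40 PM + 11:00 = 8:40 AM on Dec 26.

8:40 AM on December 26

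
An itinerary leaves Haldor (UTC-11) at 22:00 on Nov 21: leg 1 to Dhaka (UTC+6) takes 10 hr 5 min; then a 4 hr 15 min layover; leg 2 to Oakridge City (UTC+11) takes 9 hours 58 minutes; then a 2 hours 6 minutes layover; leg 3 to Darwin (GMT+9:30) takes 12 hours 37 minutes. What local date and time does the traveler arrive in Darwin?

09:31 on Nov 24

Convert departure to UTC: 22:00 + 11:00 = 09:00 UTC on Nov 22.
Add 10 hours and 5 minutes leg 1 → 19:05 UTC.
Add 4 hours and 15 minutes layover in Dhaka → 23:20 UTC.
Add 9 hours and 58 minutes leg 2 → 09:18 UTC (Nov 23).
Add 2 hours and 6 minutes layover in Oakridge City → 11:24 UTC.
Add 12 hours and 37 minutes leg 3 → 00:01 UTC (Nov 24).
Darwin is UTC+9:30, so local arrival = 00:01 + 9:30 = 09:31 on Nov 24.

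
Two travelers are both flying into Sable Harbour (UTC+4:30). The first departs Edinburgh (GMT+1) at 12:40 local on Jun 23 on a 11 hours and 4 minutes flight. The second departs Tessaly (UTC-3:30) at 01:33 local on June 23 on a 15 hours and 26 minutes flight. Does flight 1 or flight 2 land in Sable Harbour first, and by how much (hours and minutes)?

the second, by 2 hours 15 minutes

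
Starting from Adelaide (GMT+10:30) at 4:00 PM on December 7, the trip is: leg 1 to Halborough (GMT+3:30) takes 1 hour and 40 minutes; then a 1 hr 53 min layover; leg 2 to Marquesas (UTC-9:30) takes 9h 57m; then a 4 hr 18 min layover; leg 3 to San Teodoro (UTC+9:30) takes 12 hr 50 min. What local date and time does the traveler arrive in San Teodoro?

9:38 PM on December 8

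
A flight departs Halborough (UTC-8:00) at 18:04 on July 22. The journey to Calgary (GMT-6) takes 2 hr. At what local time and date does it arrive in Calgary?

22:04 on July 22

Convert departure to UTC: 18:04 + 8:00 = 02:04 UTC on Jul 23.
Add 2 hours travel time → 04:04 UTC.
Calgary is UTC−6:00, so local arrival = 04:04 − 6:00 = 22:04 on Jul 22.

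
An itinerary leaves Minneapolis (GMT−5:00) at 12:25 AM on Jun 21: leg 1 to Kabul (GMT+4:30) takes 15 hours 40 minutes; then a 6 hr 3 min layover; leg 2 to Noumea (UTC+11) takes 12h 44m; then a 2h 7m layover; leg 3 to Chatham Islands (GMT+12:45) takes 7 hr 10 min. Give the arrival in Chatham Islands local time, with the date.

1:54 PM on June 23

Convert departure to UTC: 12:25 AM + 5:00 = 5:25 AM UTC on Jun 21.
Add 15 hours and 40 minutes leg 1 → 9:05 PM UTC.
Add 6 hours 3 minutes layover in Kabul → 3:08 AM UTC (Jun 22).
Add 12 hours 44 minutes leg 2 → 3:52 PM UTC.
Add 2 hours 7 minutes layover in Noumea → 5:59 PM UTC.
Add 7 hours 10 minutes leg 3 → 1:09 AM UTC (Jun 23).
Chatham Islands is UTC+12:45, so local arrival = 1:09 AM + 12:45 = 1:54 PM on Jun 23.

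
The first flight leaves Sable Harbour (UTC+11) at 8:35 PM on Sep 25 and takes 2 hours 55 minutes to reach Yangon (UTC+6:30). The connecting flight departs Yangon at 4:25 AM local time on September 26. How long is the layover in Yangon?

Convert departure to UTC: 8:35 PM − 11:00 = 9:35 AM UTC on Sep 25.
Add 2 hours 55 minutes flight time → 12:30 PM UTC.
Yangon is UTC+6:30, so local arrival = 12:30 PM + 6:30 = 7:00 PM on Sep 25.
Layover = 4:25 AM − 7:00 PM (+1 day) = 9 hours 25 minutes.

9 hours 25 minutes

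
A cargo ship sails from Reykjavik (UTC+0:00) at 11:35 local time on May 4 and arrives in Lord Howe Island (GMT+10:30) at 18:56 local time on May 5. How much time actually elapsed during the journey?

20 hours 51 minutes

Departure is already UTC: 11:35 on May 4.
Arrival in UTC: 18:56 − 10:30 = 08:26 on May 5.
Elapsed = 08:26 − 11:35 (+1 day) = 20 hours 51 minutes.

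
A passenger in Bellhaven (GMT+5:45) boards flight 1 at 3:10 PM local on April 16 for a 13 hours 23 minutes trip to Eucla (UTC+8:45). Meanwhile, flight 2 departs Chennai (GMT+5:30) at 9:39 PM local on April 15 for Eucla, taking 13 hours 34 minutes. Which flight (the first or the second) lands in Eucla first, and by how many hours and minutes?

Flight 1 in UTC: 3:10 PM − 5:45 = 9:25 AM on Apr 16.
+13 hours and 23 minutes → arrive 10:48 PM UTC on Apr 16.
Flight 2 in UTC: 9:39 PM − 5:30 = 4:09 PM on Apr 15.
+13 hours 34 minutes → arrive 5:43 AM UTC on Apr 16.
Flight 2 lands earlier by 17 hours 5 minutes.

the second, by 17 hours 5 minutes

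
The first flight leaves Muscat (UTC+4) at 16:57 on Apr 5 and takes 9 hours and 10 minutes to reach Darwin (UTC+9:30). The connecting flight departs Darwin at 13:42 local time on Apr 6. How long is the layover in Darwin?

Convert departure to UTC: 16:57 − 4:00 = 12:57 UTC on Apr 5.
Add 9 hours 10 minutes flight time → 22:07 UTC.
Darwin is UTC+9:30, so local arrival = 22:07 + 9:30 = 07:37 on Apr 6.
Layover = 13:42 − 07:37 = 6 hours 5 minutes.

6 hours 5 minutes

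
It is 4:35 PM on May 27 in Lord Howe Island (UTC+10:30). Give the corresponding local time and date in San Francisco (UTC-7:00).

11:05 PM on May 26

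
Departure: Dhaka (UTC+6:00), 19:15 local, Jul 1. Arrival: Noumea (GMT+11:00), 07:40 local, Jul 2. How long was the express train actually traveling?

7 hours 25 minutes

Departure in UTC: 19:15 − 6:00 = 13:15 on Jul 1.
Arrival in UTC: 07:40 − 11:00 = 20:40 on Jul 1.
Elapsed = 20:40 − 13:15 = 7 hours 25 minutes.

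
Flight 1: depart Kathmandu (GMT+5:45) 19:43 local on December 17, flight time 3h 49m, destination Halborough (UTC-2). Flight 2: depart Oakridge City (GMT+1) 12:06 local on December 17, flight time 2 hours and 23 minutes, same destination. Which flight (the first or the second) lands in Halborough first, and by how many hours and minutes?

the second, by 4 hours 18 minutes

Flight 1 in UTC: 19:43 − 5:45 = 13:58 on Dec 17.
+3 hours and 49 minutes → arrive 17:47 UTC on Dec 17.
Flight 2 in UTC: 12:06 − 1:00 = 11:06 on Dec 17.
+2 hours 23 minutes → arrive 13:29 UTC on Dec 17.
Flight 2 lands earlier by 4 hours 18 minutes.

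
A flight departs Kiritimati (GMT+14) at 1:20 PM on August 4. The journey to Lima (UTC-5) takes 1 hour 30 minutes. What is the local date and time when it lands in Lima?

7:50 PM on August 3

Convert departure to UTC: 1:20 PM − 14:00 = 11:20 PM UTC on Aug 3.
Add 1 hour and 30 minutes travel time → 12:50 AM UTC (Aug 4).
Lima is UTC−5:00, so local arrival = 12:50 AM − 5:00 = 7:50 PM on Aug 3.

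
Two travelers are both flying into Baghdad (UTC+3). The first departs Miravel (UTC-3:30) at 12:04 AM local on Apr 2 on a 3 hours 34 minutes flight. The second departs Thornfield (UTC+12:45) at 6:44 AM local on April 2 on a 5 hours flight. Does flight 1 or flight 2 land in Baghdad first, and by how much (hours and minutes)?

Flight 1 in UTC: 12:04 AM + 3:30 = 3:34 AM on Apr 2.
+3 hours 34 minutes → arrive 7:08 AM UTC on Apr 2.
Flight 2 in UTC: 6:44 AM − 12:45 = 5:59 PM on Apr 1.
+5 hours → arrive 10:59 PM UTC on Apr 1.
Flight 2 lands earlier by 8 hours 9 minutes.

the second, by 8 hours 9 minutes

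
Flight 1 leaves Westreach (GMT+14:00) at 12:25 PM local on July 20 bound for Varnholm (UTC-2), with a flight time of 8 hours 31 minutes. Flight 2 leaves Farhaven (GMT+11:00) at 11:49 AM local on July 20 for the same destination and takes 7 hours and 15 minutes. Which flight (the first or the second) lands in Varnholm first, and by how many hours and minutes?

Flight 1 in UTC: 12:25 PM − 14:00 = 10:25 PM on Jul 19.
+8 hours and 31 minutes → arrive 6:56 AM UTC on Jul 20.
Flight 2 in UTC: 11:49 AM − 11:00 = 12:49 AM on Jul 20.
+7 hours and 15 minutes → arrive 8:04 AM UTC on Jul 20.
Flight 1 lands earlier by 1 hour 8 minutes.

the first, by 1 hour 8 minutes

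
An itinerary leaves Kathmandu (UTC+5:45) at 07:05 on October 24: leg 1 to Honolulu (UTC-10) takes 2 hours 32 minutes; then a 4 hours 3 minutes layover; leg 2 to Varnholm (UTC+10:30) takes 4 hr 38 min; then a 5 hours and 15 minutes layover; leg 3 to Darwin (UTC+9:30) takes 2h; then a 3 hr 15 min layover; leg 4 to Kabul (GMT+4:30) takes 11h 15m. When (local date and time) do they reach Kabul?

Convert departure to UTC: 07:05 − 5:45 = 01:20 UTC on Oct 24.
Add 2 hours and 32 minutes leg 1 → 03:52 UTC.
Add 4 hours 3 minutes layover in Honolulu → 07:55 UTC.
Add 4 hours and 38 minutes leg 2 → 12:33 UTC.
Add 5 hours 15 minutes layover in Varnholm → 17:48 UTC.
Add 2 hours leg 3 → 19:48 UTC.
Add 3 hours 15 minutes layover in Darwin → 23:03 UTC.
Add 11 hours and 15 minutes leg 4 → 10:18 UTC (Oct 25).
Kabul is UTC+4:30, so local arrival = 10:18 + 4:30 = 14:48 on Oct 25.

14:48 on Oct 25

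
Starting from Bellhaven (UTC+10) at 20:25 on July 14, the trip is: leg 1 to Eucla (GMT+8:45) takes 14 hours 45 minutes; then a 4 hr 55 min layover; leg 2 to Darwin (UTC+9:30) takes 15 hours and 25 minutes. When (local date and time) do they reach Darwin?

07:00 on July 16

Convert departure to UTC: 20:25 − 10:00 = 10:25 UTC on Jul 14.
Add 14 hours and 45 minutes leg 1 → 01:10 UTC (Jul 15).
Add 4 hours and 55 minutes layover in Eucla → 06:05 UTC.
Add 15 hours and 25 minutes leg 2 → 21:30 UTC.
Darwin is UTC+9:30, so local arrival = 21:30 + 9:30 = 07:00 on Jul 16.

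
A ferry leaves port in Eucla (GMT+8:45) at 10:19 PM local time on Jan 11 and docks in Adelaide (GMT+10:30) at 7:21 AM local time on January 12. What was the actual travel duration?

7 hours 17 minutes

Departure in UTC: 10:19 PM − 8:45 = 1:34 PM on Jan 11.
Arrival in UTC: 7:21 AM − 10:30 = 8:51 PM on Jan 11.
Elapsed = 8:51 PM − 1:34 PM = 7 hours 17 minutes.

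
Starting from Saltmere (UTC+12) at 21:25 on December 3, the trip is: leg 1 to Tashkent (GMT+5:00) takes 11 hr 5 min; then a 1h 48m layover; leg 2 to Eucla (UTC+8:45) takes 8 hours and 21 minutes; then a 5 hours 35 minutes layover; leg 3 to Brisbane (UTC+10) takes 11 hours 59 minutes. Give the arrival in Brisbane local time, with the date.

10:13 on December 5

Convert departure to UTC: 21:25 − 12:00 = 09:25 UTC on Dec 3.
Add 11 hours and 5 minutes leg 1 → 20:30 UTC.
Add 1 hour 48 minutes layover in Tashkent → 22:18 UTC.
Add 8 hours 21 minutes leg 2 → 06:39 UTC (Dec 4).
Add 5 hours 35 minutes layover in Eucla → 12:14 UTC.
Add 11 hours 59 minutes leg 3 → 00:13 UTC (Dec 5).
Brisbane is UTC+10:00, so local arrival = 00:13 + 10:00 = 10:13 on Dec 5.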